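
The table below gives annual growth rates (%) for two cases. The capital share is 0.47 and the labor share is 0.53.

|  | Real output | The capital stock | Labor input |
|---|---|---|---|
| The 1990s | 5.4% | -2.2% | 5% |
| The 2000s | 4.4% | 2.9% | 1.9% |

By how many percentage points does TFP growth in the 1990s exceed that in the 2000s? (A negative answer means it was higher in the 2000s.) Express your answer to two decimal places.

1.75 percentage points

Labor's share = 1 − 0.47 = 0.53.
The 1990s: TFP = 5.4 + 1.034 − 2.65 = 3.784%.
The 2000s: TFP = 4.4 − 1.363 − 1.007 = 2.03%.
Difference = 3.784 − (2.03) = 1.754 pp.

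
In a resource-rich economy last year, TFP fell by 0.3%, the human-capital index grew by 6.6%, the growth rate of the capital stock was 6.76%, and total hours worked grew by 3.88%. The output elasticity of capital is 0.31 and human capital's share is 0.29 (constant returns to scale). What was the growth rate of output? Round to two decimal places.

Labor's share = 1 − 0.31 − 0.29 = 0.4.
The capital stock: 0.31 × 6.76 = 2.0956 pp.
The human-capital index: 0.29 × 6.6 = 1.914 pp.
Total hours worked: 0.4 × 3.88 = 1.552 pp.
Output growth = -0.3 + 5.5616 = 5.2616%.

5.26%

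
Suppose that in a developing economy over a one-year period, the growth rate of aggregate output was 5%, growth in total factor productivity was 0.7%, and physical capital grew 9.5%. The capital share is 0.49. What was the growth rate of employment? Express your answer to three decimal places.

Labor's share = 1 − 0.49 = 0.51.
gY = gA + 0.49×9.5 + 0.51×g.
0.51×g = 5 − 0.7 − 4.655 = -0.355.
g = -0.355 / 0.51 = -0.69608%.

-0.696%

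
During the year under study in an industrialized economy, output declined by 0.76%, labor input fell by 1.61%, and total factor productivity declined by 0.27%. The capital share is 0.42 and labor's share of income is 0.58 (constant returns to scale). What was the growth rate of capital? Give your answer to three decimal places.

Labor's share = 1 − 0.42 = 0.58.
gY = gA + 0.58×(-1.61) + 0.42×g.
0.42×g = -0.76 + 0.27 + 0.9338 = 0.4438.
g = 0.4438 / 0.42 = 1.05667%.

1.057%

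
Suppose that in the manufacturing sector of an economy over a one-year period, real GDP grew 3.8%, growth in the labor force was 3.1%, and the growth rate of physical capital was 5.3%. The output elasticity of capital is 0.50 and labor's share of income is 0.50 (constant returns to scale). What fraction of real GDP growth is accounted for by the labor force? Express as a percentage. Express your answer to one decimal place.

The labor force accounted for 40.8% of growth.

Labor's share = 1 − 0.5 = 0.5.
The labor force contributed 0.5 × 3.1 = 1.55 pp.
Share of growth = 1.55 / 3.8 × 100 = 40.789%.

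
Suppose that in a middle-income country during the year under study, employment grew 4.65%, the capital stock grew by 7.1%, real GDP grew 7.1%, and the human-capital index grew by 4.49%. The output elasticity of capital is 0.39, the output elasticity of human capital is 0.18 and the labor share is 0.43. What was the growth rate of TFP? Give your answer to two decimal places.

1.52%

Labor's share = 1 − 0.39 − 0.18 = 0.43.
The capital stock: 0.39 × 7.1 = 2.769 pp.
The human-capital index: 0.18 × 4.49 = 0.8082 pp.
Employment: 0.43 × 4.65 = 1.9995 pp.
TFP growth = 7.1 − 5.5767 = 1.5233%.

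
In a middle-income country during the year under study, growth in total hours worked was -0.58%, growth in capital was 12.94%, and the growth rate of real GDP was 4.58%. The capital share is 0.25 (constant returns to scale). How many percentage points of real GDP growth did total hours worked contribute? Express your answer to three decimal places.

-0.435 pp

Labor's share = 1 − 0.25 = 0.75.
Contribution = share × growth = 0.75 × (-0.58) = -0.435 pp.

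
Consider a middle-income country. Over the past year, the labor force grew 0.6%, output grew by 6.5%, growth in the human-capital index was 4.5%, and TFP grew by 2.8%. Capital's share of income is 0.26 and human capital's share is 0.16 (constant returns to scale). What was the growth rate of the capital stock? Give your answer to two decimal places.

The capital stock growth was 10.12%.

Labor's share = 1 − 0.26 − 0.16 = 0.58.
gY = gA + 0.16×4.5 + 0.58×0.6 + 0.26×g.
0.26×g = 6.5 − 2.8 − 1.068 = 2.632.
g = 2.632 / 0.26 = 10.1231%.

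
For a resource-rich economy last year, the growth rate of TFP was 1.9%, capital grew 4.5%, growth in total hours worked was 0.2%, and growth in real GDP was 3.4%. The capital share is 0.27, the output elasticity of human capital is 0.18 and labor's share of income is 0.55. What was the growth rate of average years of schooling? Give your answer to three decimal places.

Labor's share = 1 − 0.27 − 0.18 = 0.55.
gY = gA + 0.27×4.5 + 0.55×0.2 + 0.18×g.
0.18×g = 3.4 − 1.9 − 1.325 = 0.175.
g = 0.175 / 0.18 = 0.97222%.

Average years of schooling grew 0.972%.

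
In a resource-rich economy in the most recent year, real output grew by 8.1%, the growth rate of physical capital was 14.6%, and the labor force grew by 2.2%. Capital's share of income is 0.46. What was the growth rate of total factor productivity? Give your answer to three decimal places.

Labor's share = 1 − 0.46 = 0.54.
Physical capital: 0.46 × 14.6 = 6.716 pp.
The labor force: 0.54 × 2.2 = 1.188 pp.
TFP growth = 8.1 − 7.904 = 0.196%.

Total factor productivity grew 0.196%.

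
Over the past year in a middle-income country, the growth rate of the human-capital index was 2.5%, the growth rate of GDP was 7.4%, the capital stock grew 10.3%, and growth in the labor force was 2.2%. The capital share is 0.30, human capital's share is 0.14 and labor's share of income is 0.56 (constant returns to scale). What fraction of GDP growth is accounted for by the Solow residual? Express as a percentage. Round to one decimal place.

36.9%

Labor's share = 1 − 0.3 − 0.14 = 0.56.
The capital stock: 0.3 × 10.3 = 3.09 pp.
The human-capital index: 0.14 × 2.5 = 0.35 pp.
The labor force: 0.56 × 2.2 = 1.232 pp.
TFP growth = 7.4 − 4.672 = 2.728%.
TFP share of growth = 2.728 / 7.4 × 100 = 36.865%.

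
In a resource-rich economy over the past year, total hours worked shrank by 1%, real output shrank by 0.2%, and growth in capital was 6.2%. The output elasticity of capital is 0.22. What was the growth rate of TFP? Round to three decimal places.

-0.784%

Labor's share = 1 − 0.22 = 0.78.
Capital: 0.22 × 6.2 = 1.364 pp.
Total hours worked: 0.78 × (-1) = -0.78 pp.
TFP growth = -0.2 − 0.584 = -0.784%.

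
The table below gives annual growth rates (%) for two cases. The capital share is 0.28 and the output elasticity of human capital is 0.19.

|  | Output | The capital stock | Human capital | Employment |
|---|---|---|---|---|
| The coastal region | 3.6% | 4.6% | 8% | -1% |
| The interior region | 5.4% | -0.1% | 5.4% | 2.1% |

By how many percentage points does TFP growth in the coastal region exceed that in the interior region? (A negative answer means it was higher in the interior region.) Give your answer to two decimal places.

Labor's share = 1 − 0.28 − 0.19 = 0.53.
The coastal region: TFP = 3.6 − 1.288 − 1.52 + 0.53 = 1.322%.
The interior region: TFP = 5.4 + 0.028 − 1.026 − 1.113 = 3.289%.
Difference = 1.322 − (3.289) = -1.967 pp.

-1.97 percentage points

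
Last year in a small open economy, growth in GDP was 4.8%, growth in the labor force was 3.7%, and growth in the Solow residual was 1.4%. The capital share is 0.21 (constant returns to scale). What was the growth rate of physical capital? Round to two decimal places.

2.27%

Labor's share = 1 − 0.21 = 0.79.
gY = gA + 0.79×3.7 + 0.21×g.
0.21×g = 4.8 − 1.4 − 2.923 = 0.477.
g = 0.477 / 0.21 = 2.2714%.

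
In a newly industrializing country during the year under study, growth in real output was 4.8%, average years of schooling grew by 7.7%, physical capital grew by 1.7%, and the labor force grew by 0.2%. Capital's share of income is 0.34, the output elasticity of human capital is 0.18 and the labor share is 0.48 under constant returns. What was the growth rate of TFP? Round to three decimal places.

Labor's share = 1 − 0.34 − 0.18 = 0.48.
Physical capital: 0.34 × 1.7 = 0.578 pp.
Average years of schooling: 0.18 × 7.7 = 1.386 pp.
The labor force: 0.48 × 0.2 = 0.096 pp.
TFP growth = 4.8 − 2.06 = 2.74%.

2.740%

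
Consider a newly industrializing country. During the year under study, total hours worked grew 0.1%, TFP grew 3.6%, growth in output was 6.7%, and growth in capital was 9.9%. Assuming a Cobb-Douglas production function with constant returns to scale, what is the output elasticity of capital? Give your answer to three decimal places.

0.306

gY = gA + α·gK + (1−α)·gL, so gY − gA − gL = α(gK − gL).
6.7 − 3.6 − 0.1 = α × (9.9 − 0.1).
3 = 9.8 α, so α = 0.30612.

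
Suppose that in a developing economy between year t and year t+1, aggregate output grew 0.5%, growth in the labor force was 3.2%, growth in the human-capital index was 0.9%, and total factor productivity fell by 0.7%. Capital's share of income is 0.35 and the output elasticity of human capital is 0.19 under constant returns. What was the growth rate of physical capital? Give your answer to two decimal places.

Labor's share = 1 − 0.35 − 0.19 = 0.46.
gY = gA + 0.19×0.9 + 0.46×3.2 + 0.35×g.
0.35×g = 0.5 + 0.7 − 1.643 = -0.443.
g = -0.443 / 0.35 = -1.2657%.

-1.27%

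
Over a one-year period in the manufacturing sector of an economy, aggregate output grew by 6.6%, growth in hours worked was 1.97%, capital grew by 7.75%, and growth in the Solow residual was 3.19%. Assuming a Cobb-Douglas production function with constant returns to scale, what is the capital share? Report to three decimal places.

gY = gA + α·gK + (1−α)·gL, so gY − gA − gL = α(gK − gL).
6.6 − 3.19 − 1.97 = α × (7.75 − 1.97).
1.44 = 5.78 α, so α = 0.24913.

0.249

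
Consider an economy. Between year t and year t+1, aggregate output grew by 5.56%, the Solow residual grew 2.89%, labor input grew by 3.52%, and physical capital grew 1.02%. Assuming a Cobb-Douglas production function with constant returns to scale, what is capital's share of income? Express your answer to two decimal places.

Capital's share of income is 0.34.

gY = gA + α·gK + (1−α)·gL, so gY − gA − gL = α(gK − gL).
5.56 − 2.89 − 3.52 = α × (1.02 − 3.52).
-0.85 = -2.5 α, so α = 0.34.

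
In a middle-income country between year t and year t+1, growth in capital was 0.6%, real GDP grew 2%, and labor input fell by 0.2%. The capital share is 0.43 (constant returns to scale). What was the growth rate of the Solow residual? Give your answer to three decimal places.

The Solow residual grew 1.856%.

Labor's share = 1 − 0.43 = 0.57.
Capital: 0.43 × 0.6 = 0.258 pp.
Labor input: 0.57 × (-0.2) = -0.114 pp.
TFP growth = 2 − 0.144 = 1.856%.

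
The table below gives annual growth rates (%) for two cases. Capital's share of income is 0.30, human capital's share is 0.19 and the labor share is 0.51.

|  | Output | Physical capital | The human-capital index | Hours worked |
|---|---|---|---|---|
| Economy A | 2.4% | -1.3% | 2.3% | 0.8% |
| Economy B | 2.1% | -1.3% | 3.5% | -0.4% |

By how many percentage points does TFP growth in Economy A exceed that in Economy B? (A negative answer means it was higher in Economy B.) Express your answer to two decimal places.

Labor's share = 1 − 0.3 − 0.19 = 0.51.
Economy A: TFP = 2.4 + 0.39 − 0.437 − 0.408 = 1.945%.
Economy B: TFP = 2.1 + 0.39 − 0.665 + 0.204 = 2.029%.
Difference = 1.945 − (2.029) = -0.084 pp.

-0.08 percentage points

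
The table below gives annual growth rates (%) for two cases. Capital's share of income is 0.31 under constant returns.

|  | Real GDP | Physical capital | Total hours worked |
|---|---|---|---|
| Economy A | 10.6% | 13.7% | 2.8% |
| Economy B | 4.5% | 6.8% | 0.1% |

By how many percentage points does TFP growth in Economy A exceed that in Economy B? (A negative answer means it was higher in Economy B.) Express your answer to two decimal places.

2.10 percentage points

Labor's share = 1 − 0.31 = 0.69.
Economy A: TFP = 10.6 − 4.247 − 1.932 = 4.421%.
Economy B: TFP = 4.5 − 2.108 − 0.069 = 2.323%.
Difference = 4.421 − (2.323) = 2.098 pp.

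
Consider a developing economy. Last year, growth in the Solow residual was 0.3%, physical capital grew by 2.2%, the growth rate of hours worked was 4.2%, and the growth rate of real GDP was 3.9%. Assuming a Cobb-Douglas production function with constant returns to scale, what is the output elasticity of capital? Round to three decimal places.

α = 0.300

gY = gA + α·gK + (1−α)·gL, so gY − gA − gL = α(gK − gL).
3.9 − 0.3 − 4.2 = α × (2.2 − 4.2).
-0.6 = -2 α, so α = 0.3.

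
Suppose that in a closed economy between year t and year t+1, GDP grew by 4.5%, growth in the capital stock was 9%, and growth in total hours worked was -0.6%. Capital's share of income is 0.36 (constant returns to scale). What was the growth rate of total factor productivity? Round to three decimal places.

1.644%

Labor's share = 1 − 0.36 = 0.64.
The capital stock: 0.36 × 9 = 3.24 pp.
Total hours worked: 0.64 × (-0.6) = -0.384 pp.
TFP growth = 4.5 − 2.856 = 1.644%.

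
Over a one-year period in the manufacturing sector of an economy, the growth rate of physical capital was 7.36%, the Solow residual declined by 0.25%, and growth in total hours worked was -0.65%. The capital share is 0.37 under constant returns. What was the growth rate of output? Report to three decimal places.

Labor's share = 1 − 0.37 = 0.63.
Physical capital: 0.37 × 7.36 = 2.7232 pp.
Total hours worked: 0.63 × (-0.65) = -0.4095 pp.
Output growth = -0.25 + 2.3137 = 2.0637%.

2.064%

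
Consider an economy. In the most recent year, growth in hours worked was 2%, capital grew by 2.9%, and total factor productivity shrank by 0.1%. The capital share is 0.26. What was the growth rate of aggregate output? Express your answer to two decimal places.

Aggregate output grew 2.13%.

Labor's share = 1 − 0.26 = 0.74.
Capital: 0.26 × 2.9 = 0.754 pp.
Hours worked: 0.74 × 2 = 1.48 pp.
Output growth = -0.1 + 2.234 = 2.134%.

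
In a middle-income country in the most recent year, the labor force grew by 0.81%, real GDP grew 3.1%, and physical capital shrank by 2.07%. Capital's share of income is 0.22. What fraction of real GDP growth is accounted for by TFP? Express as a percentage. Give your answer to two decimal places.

Labor's share = 1 − 0.22 = 0.78.
Physical capital: 0.22 × (-2.07) = -0.4554 pp.
The labor force: 0.78 × 0.81 = 0.6318 pp.
TFP growth = 3.1 − 0.1764 = 2.9236%.
TFP share of growth = 2.9236 / 3.1 × 100 = 94.3097%.

TFP accounted for 94.31% of growth.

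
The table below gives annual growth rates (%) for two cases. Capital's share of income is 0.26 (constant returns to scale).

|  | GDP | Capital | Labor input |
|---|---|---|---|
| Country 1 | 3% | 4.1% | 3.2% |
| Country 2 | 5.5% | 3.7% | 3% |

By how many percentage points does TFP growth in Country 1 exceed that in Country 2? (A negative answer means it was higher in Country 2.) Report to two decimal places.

Labor's share = 1 − 0.26 = 0.74.
Country 1: TFP = 3 − 1.066 − 2.368 = -0.434%.
Country 2: TFP = 5.5 − 0.962 − 2.22 = 2.318%.
Difference = -0.434 − (2.318) = -2.752 pp.

-2.75 percentage points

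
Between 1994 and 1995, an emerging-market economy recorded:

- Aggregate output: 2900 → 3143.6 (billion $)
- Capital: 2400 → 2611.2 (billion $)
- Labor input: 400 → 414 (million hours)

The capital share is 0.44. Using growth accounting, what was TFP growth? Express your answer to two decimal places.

Aggregate output growth = (3143.6 − 2900) / 2900 = 8.4%.
Capital growth = (2611.2 − 2400) / 2400 = 8.8%.
Labor input growth = (414 − 400) / 400 = 3.5%.
Labor's share = 1 − 0.44 = 0.56.
Capital: 0.44 × 8.8 = 3.872 pp.
Labor input: 0.56 × 3.5 = 1.96 pp.
TFP growth = 8.4 − 5.832 = 2.568%.

TFP grew 2.57%.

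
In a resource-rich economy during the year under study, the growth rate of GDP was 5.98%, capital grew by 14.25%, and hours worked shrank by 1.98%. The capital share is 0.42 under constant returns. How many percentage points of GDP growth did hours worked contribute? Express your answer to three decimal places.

Labor's share = 1 − 0.42 = 0.58.
Contribution = share × growth = 0.58 × (-1.98) = -1.1484 pp.

-1.148 pp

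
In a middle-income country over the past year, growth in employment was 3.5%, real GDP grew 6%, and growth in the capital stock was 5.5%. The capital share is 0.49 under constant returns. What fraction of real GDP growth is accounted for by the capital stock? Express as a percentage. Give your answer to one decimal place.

The capital stock contributed 0.49 × 5.5 = 2.695 pp.
Share of growth = 2.695 / 6 × 100 = 44.917%.

The capital stock accounted for 44.9% of growth.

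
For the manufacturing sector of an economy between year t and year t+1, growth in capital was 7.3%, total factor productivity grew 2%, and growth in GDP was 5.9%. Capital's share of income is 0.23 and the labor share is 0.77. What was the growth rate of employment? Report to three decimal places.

Labor's share = 1 − 0.23 = 0.77.
gY = gA + 0.23×7.3 + 0.77×g.
0.77×g = 5.9 − 2 − 1.679 = 2.221.
g = 2.221 / 0.77 = 2.88442%.

2.884%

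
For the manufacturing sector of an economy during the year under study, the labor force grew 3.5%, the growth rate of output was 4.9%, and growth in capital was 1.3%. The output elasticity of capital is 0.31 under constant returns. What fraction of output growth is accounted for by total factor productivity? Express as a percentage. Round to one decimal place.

42.5%

Labor's share = 1 − 0.31 = 0.69.
Capital: 0.31 × 1.3 = 0.403 pp.
The labor force: 0.69 × 3.5 = 2.415 pp.
TFP growth = 4.9 − 2.818 = 2.082%.
TFP share of growth = 2.082 / 4.9 × 100 = 42.49%.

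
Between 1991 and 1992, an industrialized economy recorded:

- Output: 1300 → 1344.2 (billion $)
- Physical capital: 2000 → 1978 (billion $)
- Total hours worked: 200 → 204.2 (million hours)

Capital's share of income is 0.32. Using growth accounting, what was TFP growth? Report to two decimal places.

2.32%

Output growth = (1344.2 − 1300) / 1300 = 3.4%.
Physical capital growth = (1978 − 2000) / 2000 = -1.1%.
Total hours worked growth = (204.2 − 200) / 200 = 2.1%.
Labor's share = 1 − 0.32 = 0.68.
Physical capital: 0.32 × (-1.1) = -0.352 pp.
Total hours worked: 0.68 × 2.1 = 1.428 pp.
TFP growth = 3.4 − 1.076 = 2.324%.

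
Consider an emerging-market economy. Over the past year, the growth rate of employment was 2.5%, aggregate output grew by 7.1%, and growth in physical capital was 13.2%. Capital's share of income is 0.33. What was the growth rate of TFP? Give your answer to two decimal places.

TFP grew 1.07%.

Labor's share = 1 − 0.33 = 0.67.
Physical capital: 0.33 × 13.2 = 4.356 pp.
Employment: 0.67 × 2.5 = 1.675 pp.
TFP growth = 7.1 − 6.031 = 1.069%.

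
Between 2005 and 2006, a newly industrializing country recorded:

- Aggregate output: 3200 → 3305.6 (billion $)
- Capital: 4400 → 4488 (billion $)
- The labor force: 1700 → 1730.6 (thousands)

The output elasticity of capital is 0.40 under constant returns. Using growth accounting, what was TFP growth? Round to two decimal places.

Aggregate output growth = (3305.6 − 3200) / 3200 = 3.3%.
Capital growth = (4488 − 4400) / 4400 = 2%.
The labor force growth = (1730.6 − 1700) / 1700 = 1.8%.
Labor's share = 1 − 0.4 = 0.6.
Capital: 0.4 × 2 = 0.8 pp.
The labor force: 0.6 × 1.8 = 1.08 pp.
TFP growth = 3.3 − 1.88 = 1.42%.

TFP growth was 1.42%.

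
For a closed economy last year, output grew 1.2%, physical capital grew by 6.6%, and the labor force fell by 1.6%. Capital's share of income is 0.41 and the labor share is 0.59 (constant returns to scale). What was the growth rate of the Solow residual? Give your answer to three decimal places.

-0.562%

Labor's share = 1 − 0.41 = 0.59.
Physical capital: 0.41 × 6.6 = 2.706 pp.
The labor force: 0.59 × (-1.6) = -0.944 pp.
TFP growth = 1.2 − 1.762 = -0.562%.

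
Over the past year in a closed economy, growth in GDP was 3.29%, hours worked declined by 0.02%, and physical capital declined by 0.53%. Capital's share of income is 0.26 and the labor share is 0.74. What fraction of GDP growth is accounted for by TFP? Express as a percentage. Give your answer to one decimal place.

104.6%

Labor's share = 1 − 0.26 = 0.74.
Physical capital: 0.26 × (-0.53) = -0.1378 pp.
Hours worked: 0.74 × (-0.02) = -0.0148 pp.
TFP growth = 3.29 + 0.1526 = 3.4426%.
TFP share of growth = 3.4426 / 3.29 × 100 = 104.638%.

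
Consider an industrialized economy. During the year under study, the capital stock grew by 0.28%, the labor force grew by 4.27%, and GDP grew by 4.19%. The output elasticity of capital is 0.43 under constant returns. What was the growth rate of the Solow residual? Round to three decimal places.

Labor's share = 1 − 0.43 = 0.57.
The capital stock: 0.43 × 0.28 = 0.1204 pp.
The labor force: 0.57 × 4.27 = 2.4339 pp.
TFP growth = 4.19 − 2.5543 = 1.6357%.

1.636%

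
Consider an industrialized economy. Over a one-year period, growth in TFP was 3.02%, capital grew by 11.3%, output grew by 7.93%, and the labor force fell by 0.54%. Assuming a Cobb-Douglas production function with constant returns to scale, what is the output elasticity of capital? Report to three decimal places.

gY = gA + α·gK + (1−α)·gL, so gY − gA − gL = α(gK − gL).
7.93 − 3.02 + 0.54 = α × (11.3 − (-0.54)).
5.45 = 11.84 α, so α = 0.4603.

0.460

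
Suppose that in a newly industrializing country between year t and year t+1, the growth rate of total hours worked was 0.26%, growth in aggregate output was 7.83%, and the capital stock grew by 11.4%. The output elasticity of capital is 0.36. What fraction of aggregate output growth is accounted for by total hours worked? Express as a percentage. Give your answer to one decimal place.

Labor's share = 1 − 0.36 = 0.64.
Total hours worked contributed 0.64 × 0.26 = 0.1664 pp.
Share of growth = 0.1664 / 7.83 × 100 = 2.125%.

2.1%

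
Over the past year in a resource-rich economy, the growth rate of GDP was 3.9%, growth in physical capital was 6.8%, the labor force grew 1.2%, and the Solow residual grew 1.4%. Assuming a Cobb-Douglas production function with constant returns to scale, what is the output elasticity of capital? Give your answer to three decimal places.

α = 0.232

gY = gA + α·gK + (1−α)·gL, so gY − gA − gL = α(gK − gL).
3.9 − 1.4 − 1.2 = α × (6.8 − 1.2).
1.3 = 5.6 α, so α = 0.23214.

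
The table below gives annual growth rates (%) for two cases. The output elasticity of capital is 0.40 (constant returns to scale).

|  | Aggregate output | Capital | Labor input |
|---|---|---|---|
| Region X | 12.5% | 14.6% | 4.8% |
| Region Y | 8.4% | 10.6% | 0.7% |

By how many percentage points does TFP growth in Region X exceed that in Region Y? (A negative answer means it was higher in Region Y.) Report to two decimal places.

Labor's share = 1 − 0.4 = 0.6.
Region X: TFP = 12.5 − 5.84 − 2.88 = 3.78%.
Region Y: TFP = 8.4 − 4.24 − 0.42 = 3.74%.
Difference = 3.78 − (3.74) = 0.04 pp.

0.04 percentage points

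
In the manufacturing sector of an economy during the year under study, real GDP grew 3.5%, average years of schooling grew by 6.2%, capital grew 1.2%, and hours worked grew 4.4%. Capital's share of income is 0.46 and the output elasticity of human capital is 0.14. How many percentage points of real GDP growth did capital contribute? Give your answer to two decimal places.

Contribution = share × growth = 0.46 × 1.2 = 0.552 pp.

0.55 percentage points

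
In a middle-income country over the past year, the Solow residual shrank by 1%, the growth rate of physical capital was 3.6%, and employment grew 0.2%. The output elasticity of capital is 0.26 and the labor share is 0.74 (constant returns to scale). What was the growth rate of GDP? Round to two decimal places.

Labor's share = 1 − 0.26 = 0.74.
Physical capital: 0.26 × 3.6 = 0.936 pp.
Employment: 0.74 × 0.2 = 0.148 pp.
Output growth = -1 + 1.084 = 0.084%.

0.08%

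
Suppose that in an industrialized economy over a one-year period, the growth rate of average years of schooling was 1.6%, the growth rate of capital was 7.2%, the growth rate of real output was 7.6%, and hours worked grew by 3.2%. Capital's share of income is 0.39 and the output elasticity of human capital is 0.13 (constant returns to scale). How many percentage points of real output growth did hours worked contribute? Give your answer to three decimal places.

1.536

Labor's share = 1 − 0.39 − 0.13 = 0.48.
Contribution = share × growth = 0.48 × 3.2 = 1.536 pp.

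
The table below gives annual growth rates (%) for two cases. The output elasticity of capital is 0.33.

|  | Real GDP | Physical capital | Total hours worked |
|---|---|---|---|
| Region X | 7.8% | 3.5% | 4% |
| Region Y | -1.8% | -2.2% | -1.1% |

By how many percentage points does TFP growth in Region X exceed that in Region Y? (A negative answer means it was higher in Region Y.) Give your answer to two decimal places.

4.30 percentage points

Labor's share = 1 − 0.33 = 0.67.
Region X: TFP = 7.8 − 1.155 − 2.68 = 3.965%.
Region Y: TFP = -1.8 + 0.726 + 0.737 = -0.337%.
Difference = 3.965 − (-0.337) = 4.302 pp.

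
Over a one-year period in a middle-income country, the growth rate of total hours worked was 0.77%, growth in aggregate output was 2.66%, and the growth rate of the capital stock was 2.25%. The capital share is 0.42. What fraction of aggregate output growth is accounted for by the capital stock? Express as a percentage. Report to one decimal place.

35.5%

The capital stock contributed 0.42 × 2.25 = 0.945 pp.
Share of growth = 0.945 / 2.66 × 100 = 35.526%.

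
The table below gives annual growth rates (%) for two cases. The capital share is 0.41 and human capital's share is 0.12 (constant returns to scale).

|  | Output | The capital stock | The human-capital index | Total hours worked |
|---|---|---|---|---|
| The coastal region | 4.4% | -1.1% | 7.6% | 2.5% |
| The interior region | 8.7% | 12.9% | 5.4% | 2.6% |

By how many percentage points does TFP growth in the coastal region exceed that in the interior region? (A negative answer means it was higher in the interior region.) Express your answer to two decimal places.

Labor's share = 1 − 0.41 − 0.12 = 0.47.
The coastal region: TFP = 4.4 + 0.451 − 0.912 − 1.175 = 2.764%.
The interior region: TFP = 8.7 − 5.289 − 0.648 − 1.222 = 1.541%.
Difference = 2.764 − (1.541) = 1.223 pp.

1.22 percentage points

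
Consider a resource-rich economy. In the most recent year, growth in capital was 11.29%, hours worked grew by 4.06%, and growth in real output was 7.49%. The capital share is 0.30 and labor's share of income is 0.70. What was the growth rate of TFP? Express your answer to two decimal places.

Labor's share = 1 − 0.3 = 0.7.
Capital: 0.3 × 11.29 = 3.387 pp.
Hours worked: 0.7 × 4.06 = 2.842 pp.
TFP growth = 7.49 − 6.229 = 1.261%.

TFP growth was 1.26%.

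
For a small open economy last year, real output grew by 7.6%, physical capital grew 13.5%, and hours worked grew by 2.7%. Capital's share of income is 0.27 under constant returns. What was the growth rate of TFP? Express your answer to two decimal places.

Labor's share = 1 − 0.27 = 0.73.
Physical capital: 0.27 × 13.5 = 3.645 pp.
Hours worked: 0.73 × 2.7 = 1.971 pp.
TFP growth = 7.6 − 5.616 = 1.984%.

1.98%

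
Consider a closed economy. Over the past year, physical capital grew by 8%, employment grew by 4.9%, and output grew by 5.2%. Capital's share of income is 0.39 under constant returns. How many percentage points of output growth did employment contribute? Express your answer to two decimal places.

2.99 percentage points

Labor's share = 1 − 0.39 = 0.61.
Contribution = share × growth = 0.61 × 4.9 = 2.989 pp.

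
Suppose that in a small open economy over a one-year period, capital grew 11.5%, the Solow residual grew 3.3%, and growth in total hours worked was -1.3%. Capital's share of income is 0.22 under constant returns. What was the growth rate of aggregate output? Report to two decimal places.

Labor's share = 1 − 0.22 = 0.78.
Capital: 0.22 × 11.5 = 2.53 pp.
Total hours worked: 0.78 × (-1.3) = -1.014 pp.
Output growth = 3.3 + 1.516 = 4.816%.

4.82%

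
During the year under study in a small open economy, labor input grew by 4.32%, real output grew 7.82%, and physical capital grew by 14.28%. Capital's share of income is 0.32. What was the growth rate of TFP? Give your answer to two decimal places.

TFP growth was 0.31%.

Labor's share = 1 − 0.32 = 0.68.
Physical capital: 0.32 × 14.28 = 4.5696 pp.
Labor input: 0.68 × 4.32 = 2.9376 pp.
TFP growth = 7.82 − 7.5072 = 0.3128%.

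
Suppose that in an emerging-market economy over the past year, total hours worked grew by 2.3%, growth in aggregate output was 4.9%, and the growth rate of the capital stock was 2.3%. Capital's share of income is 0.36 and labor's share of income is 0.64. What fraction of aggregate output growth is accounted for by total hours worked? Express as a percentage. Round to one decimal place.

30.0%

Labor's share = 1 − 0.36 = 0.64.
Total hours worked contributed 0.64 × 2.3 = 1.472 pp.
Share of growth = 1.472 / 4.9 × 100 = 30.041%.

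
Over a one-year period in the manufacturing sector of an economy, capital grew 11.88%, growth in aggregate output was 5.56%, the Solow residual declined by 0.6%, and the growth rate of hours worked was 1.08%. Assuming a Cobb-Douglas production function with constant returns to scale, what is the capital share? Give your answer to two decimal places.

gY = gA + α·gK + (1−α)·gL, so gY − gA − gL = α(gK − gL).
5.56 + 0.6 − 1.08 = α × (11.88 − 1.08).
5.08 = 10.8 α, so α = 0.4704.

0.47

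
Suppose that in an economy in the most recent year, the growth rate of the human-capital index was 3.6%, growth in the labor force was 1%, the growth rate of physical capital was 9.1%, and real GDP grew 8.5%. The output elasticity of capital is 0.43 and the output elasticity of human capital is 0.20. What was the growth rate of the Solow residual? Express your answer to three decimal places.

The Solow residual growth was 3.497%.

Labor's share = 1 − 0.43 − 0.2 = 0.37.
Physical capital: 0.43 × 9.1 = 3.913 pp.
The human-capital index: 0.2 × 3.6 = 0.72 pp.
The labor force: 0.37 × 1 = 0.37 pp.
TFP growth = 8.5 − 5.003 = 3.497%.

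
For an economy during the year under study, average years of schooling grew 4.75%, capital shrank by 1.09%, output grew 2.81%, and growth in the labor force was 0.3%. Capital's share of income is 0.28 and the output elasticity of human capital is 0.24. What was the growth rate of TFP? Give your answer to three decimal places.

Labor's share = 1 − 0.28 − 0.24 = 0.48.
Capital: 0.28 × (-1.09) = -0.3052 pp.
Average years of schooling: 0.24 × 4.75 = 1.14 pp.
The labor force: 0.48 × 0.3 = 0.144 pp.
TFP growth = 2.81 − 0.9788 = 1.8312%.

1.831%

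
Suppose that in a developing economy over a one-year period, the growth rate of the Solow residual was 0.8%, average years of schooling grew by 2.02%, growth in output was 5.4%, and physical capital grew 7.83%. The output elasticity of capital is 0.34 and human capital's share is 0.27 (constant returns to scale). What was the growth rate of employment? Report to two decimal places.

3.57%

Labor's share = 1 − 0.34 − 0.27 = 0.39.
gY = gA + 0.34×7.83 + 0.27×2.02 + 0.39×g.
0.39×g = 5.4 − 0.8 − 3.2076 = 1.3924.
g = 1.3924 / 0.39 = 3.5703%.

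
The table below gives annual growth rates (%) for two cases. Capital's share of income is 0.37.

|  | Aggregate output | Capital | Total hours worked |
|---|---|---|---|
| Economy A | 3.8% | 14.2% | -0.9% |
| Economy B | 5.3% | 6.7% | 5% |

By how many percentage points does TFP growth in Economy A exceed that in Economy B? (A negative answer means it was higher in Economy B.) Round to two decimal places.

-0.56 percentage points

Labor's share = 1 − 0.37 = 0.63.
Economy A: TFP = 3.8 − 5.254 + 0.567 = -0.887%.
Economy B: TFP = 5.3 − 2.479 − 3.15 = -0.329%.
Difference = -0.887 − (-0.329) = -0.558 pp.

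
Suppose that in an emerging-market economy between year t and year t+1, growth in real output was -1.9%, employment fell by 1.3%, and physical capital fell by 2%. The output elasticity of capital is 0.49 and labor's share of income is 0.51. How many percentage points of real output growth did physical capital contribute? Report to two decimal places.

Contribution = share × growth = 0.49 × (-2) = -0.98 pp.

-0.98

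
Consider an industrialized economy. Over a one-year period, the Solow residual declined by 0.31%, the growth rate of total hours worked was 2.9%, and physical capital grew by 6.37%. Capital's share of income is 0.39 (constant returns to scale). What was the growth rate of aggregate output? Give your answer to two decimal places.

Labor's share = 1 − 0.39 = 0.61.
Physical capital: 0.39 × 6.37 = 2.4843 pp.
Total hours worked: 0.61 × 2.9 = 1.769 pp.
Output growth = -0.31 + 4.2533 = 3.9433%.

3.94%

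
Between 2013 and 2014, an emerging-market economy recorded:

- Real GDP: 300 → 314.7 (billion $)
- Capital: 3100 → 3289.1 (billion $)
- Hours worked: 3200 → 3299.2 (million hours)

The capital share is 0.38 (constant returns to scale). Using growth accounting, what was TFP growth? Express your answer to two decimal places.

Real GDP growth = (314.7 − 300) / 300 = 4.9%.
Capital growth = (3289.1 − 3100) / 3100 = 6.1%.
Hours worked growth = (3299.2 − 3200) / 3200 = 3.1%.
Labor's share = 1 − 0.38 = 0.62.
Capital: 0.38 × 6.1 = 2.318 pp.
Hours worked: 0.62 × 3.1 = 1.922 pp.
TFP growth = 4.9 − 4.24 = 0.66%.

0.66%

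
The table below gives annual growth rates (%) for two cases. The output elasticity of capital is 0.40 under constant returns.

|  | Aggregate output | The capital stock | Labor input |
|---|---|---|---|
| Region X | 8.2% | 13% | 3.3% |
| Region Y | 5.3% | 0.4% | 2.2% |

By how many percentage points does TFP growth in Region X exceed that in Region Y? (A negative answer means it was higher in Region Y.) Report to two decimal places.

Labor's share = 1 − 0.4 = 0.6.
Region X: TFP = 8.2 − 5.2 − 1.98 = 1.02%.
Region Y: TFP = 5.3 − 0.16 − 1.32 = 3.82%.
Difference = 1.02 − (3.82) = -2.8 pp.

-2.80 percentage points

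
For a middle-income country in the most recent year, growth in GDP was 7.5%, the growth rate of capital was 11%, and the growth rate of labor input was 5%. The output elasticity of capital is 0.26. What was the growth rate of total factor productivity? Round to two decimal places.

Labor's share = 1 − 0.26 = 0.74.
Capital: 0.26 × 11 = 2.86 pp.
Labor input: 0.74 × 5 = 3.7 pp.
TFP growth = 7.5 − 6.56 = 0.94%.

0.94%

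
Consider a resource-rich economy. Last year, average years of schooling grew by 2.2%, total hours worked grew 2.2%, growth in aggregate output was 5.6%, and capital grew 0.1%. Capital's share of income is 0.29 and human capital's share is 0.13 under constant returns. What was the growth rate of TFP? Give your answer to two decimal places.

4.01%

Labor's share = 1 − 0.29 − 0.13 = 0.58.
Capital: 0.29 × 0.1 = 0.029 pp.
Average years of schooling: 0.13 × 2.2 = 0.286 pp.
Total hours worked: 0.58 × 2.2 = 1.276 pp.
TFP growth = 5.6 − 1.591 = 4.009%.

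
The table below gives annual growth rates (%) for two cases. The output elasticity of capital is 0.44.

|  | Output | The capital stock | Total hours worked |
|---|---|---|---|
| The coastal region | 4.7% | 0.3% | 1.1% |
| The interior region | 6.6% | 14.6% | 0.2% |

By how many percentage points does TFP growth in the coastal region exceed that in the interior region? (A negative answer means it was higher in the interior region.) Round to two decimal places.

Labor's share = 1 − 0.44 = 0.56.
The coastal region: TFP = 4.7 − 0.132 − 0.616 = 3.952%.
The interior region: TFP = 6.6 − 6.424 − 0.112 = 0.064%.
Difference = 3.952 − (0.064) = 3.888 pp.

3.89 percentage points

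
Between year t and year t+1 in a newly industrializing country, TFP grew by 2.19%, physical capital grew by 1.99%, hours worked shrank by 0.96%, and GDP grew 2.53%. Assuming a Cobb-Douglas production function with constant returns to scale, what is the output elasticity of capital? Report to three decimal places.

gY = gA + α·gK + (1−α)·gL, so gY − gA − gL = α(gK − gL).
2.53 − 2.19 + 0.96 = α × (1.99 − (-0.96)).
1.3 = 2.95 α, so α = 0.44068.

0.441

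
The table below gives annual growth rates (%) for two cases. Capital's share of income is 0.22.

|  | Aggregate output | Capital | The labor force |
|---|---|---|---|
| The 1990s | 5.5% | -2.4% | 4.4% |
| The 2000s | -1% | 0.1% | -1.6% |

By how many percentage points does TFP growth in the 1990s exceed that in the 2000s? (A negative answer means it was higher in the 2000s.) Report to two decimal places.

Labor's share = 1 − 0.22 = 0.78.
The 1990s: TFP = 5.5 + 0.528 − 3.432 = 2.596%.
The 2000s: TFP = -1 − 0.022 + 1.248 = 0.226%.
Difference = 2.596 − (0.226) = 2.37 pp.

2.37 percentage points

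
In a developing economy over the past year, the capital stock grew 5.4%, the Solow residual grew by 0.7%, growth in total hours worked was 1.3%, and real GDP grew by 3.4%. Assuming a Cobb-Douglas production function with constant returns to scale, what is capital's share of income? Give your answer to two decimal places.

gY = gA + α·gK + (1−α)·gL, so gY − gA − gL = α(gK − gL).
3.4 − 0.7 − 1.3 = α × (5.4 − 1.3).
1.4 = 4.1 α, so α = 0.3415.

Capital's share of income is 0.34.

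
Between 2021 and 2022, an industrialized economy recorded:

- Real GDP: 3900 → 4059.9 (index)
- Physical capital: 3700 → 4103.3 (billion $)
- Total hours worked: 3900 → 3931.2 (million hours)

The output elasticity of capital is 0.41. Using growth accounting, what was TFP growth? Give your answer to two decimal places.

Real GDP growth = (4059.9 − 3900) / 3900 = 4.1%.
Physical capital growth = (4103.3 − 3700) / 3700 = 10.9%.
Total hours worked growth = (3931.2 − 3900) / 3900 = 0.8%.
Labor's share = 1 − 0.41 = 0.59.
Physical capital: 0.41 × 10.9 = 4.469 pp.
Total hours worked: 0.59 × 0.8 = 0.472 pp.
TFP growth = 4.1 − 4.941 = -0.841%.

-0.84%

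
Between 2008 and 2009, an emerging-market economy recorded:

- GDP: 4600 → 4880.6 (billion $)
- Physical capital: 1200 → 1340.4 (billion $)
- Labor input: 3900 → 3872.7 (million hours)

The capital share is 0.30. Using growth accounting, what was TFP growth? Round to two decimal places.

GDP growth = (4880.6 − 4600) / 4600 = 6.1%.
Physical capital growth = (1340.4 − 1200) / 1200 = 11.7%.
Labor input growth = (3872.7 − 3900) / 3900 = -0.7%.
Labor's share = 1 − 0.3 = 0.7.
Physical capital: 0.3 × 11.7 = 3.51 pp.
Labor input: 0.7 × (-0.7) = -0.49 pp.
TFP growth = 6.1 − 3.02 = 3.08%.

3.08%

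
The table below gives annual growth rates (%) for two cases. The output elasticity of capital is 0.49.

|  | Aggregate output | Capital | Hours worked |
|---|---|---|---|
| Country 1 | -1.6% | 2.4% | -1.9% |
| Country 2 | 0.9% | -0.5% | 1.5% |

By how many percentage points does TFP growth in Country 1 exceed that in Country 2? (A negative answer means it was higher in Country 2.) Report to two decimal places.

Labor's share = 1 − 0.49 = 0.51.
Country 1: TFP = -1.6 − 1.176 + 0.969 = -1.807%.
Country 2: TFP = 0.9 + 0.245 − 0.765 = 0.38%.
Difference = -1.807 − (0.38) = -2.187 pp.

-2.19 percentage points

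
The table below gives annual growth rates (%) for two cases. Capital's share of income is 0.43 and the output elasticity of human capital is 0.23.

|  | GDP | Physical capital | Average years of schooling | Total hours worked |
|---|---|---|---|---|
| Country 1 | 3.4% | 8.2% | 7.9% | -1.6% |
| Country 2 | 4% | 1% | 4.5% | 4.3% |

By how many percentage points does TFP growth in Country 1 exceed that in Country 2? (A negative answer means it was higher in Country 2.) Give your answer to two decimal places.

Labor's share = 1 − 0.43 − 0.23 = 0.34.
Country 1: TFP = 3.4 − 3.526 − 1.817 + 0.544 = -1.399%.
Country 2: TFP = 4 − 0.43 − 1.035 − 1.462 = 1.073%.
Difference = -1.399 − (1.073) = -2.472 pp.

-2.47 percentage points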